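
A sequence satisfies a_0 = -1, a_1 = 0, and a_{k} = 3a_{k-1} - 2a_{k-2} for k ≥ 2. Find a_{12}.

4094

The ordinary generating function has denominator 1 - 3z + 2z^2.
Iterating the recurrence: a_0,…,a_{12} = -1, 0, 2, 6, 14, 30, 62, 126, 254, 510, 1022, 2046, 4094.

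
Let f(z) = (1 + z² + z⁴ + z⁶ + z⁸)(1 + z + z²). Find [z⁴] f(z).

(1 + z² + z⁴ + z⁶ + z⁸) has coefficients 1,0,1,0,1 for degrees 0…4.
(1 + z + z²) has coefficients 1,1,1,0,0 for degrees 0…4.
[z⁴] = 1·0 + 1·1 + 1·1 = 2.

2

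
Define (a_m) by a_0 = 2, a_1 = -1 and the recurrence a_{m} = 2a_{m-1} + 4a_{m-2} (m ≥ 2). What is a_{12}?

434176

The ordinary generating function has denominator 1 - 2t - 4t^2.
Iterating the recurrence: a_0,…,a_{12} = 2, -1, 6, 8, 40, 112, 384, 1216, 3968, 12800, 41472, 134144, 434176.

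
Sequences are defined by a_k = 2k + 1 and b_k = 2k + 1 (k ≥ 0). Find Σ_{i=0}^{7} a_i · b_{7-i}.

Write out a_i and b_{7-i} for i = 0,…,7 and sum the products.
Σ = 1·15 + 3·13 + 5·11 + 7·9 + 9·7 + 11·5 + 13·3 + 15·1 = 344.

344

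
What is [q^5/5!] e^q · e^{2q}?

The EGF product rule gives c_5 = Σ_{k_1+k_2=5} C(5; k_1,k_2) · ∏ g_i(k_i), where e^q gives (1)^k; e^{2q} gives (2)^k.
g_1(k) for k = 0…5: 1, 1, 1, 1, 1, 1.
g_2(k) for k = 0…5: 1, 2, 4, 8, 16, 32.
c_5 = Σ_k C(5,k)·g_1(k)·g_2(5−k) = 1·1·32 + 5·1·16 + 10·1·8 + 10·1·4 + 5·1·2 + 1·1·1 = 32 + 80 + 80 + 40 + 10 + 1 = 243.

243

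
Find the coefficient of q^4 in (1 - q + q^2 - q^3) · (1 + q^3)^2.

(1 - q + q^2 - q^3) has coefficients 1,-1,1,-1 for degrees 0…3.
(1 + q^3)^2 has coefficients 1,0,0,2,0 for degrees 0…4.
[q^4] = 1·0 − 1·2 + 1·0 − 1·0 = -2.

-2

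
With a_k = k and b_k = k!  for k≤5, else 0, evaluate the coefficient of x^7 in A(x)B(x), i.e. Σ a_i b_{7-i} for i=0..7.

Write out a_i and b_{7-i} for i = 0,…,7 and sum the products.
Σ = 0·0 + 1·0 + 2·120 + 3·24 + 4·6 + 5·2 + 6·1 + 7·1 = 359.

359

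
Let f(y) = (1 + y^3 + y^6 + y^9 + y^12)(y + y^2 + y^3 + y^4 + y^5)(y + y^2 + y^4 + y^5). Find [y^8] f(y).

6

(1 + y^3 + y^6 + y^9 + y^12) has coefficients 1,0,0,1,0,0,1,0,0 for degrees 0…8.
(y + y^2 + y^3 + y^4 + y^5) has coefficients 0,1,1,1,1,1,0,0,0 for degrees 0…8.
Finally multiplying by (y + y^2 + y^4 + y^5), the product of all factors after the first has coefficients 0,0,1,2,2,3,4,3,2 for degrees 0…8.
[y^8] = 1·2 + 1·3 + 1·1 = 6.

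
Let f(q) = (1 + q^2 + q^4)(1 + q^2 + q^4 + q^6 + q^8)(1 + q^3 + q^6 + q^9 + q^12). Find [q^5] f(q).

(1 + q^2 + q^4) has coefficients 1,0,1,0,1 for degrees 0…4.
(1 + q^2 + q^4 + q^6 + q^8) has coefficients 1,0,1,0,1,0 for degrees 0…5.
Finally multiplying by (1 + q^3 + q^6 + q^9 + q^12), the product of all factors after the first has coefficients 1,0,1,1,1,1 for degrees 0…5.
[q^5] = 1·1 + 1·1 + 1·0 = 2.

2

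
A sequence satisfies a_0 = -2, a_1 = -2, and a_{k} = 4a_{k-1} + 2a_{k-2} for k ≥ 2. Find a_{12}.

-35633792

The ordinary generating function has denominator 1 - 4y - 2y^2.
Iterating the recurrence: a_0,…,a_{12} = -2, -2, -12, -52, -232, -1032, -4592, -20432, -90912, -404512, -1799872, -8008512, -35633792.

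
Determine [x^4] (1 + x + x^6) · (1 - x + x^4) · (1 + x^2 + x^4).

1

(1 + x + x^6) has coefficients 1,1,0,0,0 for degrees 0…4.
(1 - x + x^4) has coefficients 1,-1,0,0,1 for degrees 0…4.
Finally multiplying by (1 + x^2 + x^4), the product of all factors after the first has coefficients 1,-1,1,-1,2 for degrees 0…4.
[x^4] = 1·2 + 1·(-1) = 1.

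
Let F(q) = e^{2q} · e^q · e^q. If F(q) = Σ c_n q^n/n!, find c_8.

65536

The EGF product rule gives c_8 = Σ_{k_1+k_2+k_3=8} C(8; k_1,k_2,k_3) · ∏ g_i(k_i), where e^{2q} gives (2)^k; e^q gives (1)^k; e^q gives (1)^k.
g_1(k) for k = 0…8: 1, 2, 4, 8, 16, 32, 64, 128, 256.
g_2(k) for k = 0…8: 1, 1, 1, 1, 1, 1, 1, 1, 1.
g_3(k) for k = 0…8: 1, 1, 1, 1, 1, 1, 1, 1, 1.
First combine the last two factors: h(k) = Σ_j C(k,j)·g_2(j)·g_3(k−j) for k = 0…8: 1, 2, 4, 8, 16, 32, 64, 128, 256.
c_8 = Σ_k C(8,k)·g_1(k)·h(8−k) = 1·1·256 + 8·2·128 + 28·4·64 + 56·8·32 + 70·16·16 + 56·32·8 + 28·64·4 + 8·128·2 + 1·256·1 = 256 + 2048 + 7168 + 14336 + 17920 + 14336 + 7168 + 2048 + 256 = 65536.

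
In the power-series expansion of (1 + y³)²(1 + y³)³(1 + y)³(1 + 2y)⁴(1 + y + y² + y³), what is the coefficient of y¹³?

(1 + y³)² has coefficients 1,0,0,2,0,0,1 for degrees 0…6.
(1 + y³)³ has coefficients 1,0,0,3,0,0,3,0,0,1,0,0,0,0 for degrees 0…13.
Multiplying by (1 + y)³ gives running coefficients 1,3,3,4,9,9,6,9,9,4,3,3,1,0 for degrees 0…13.
Multiplying by (1 + 2y)⁴ gives running coefficients 1,11,51,132,225,321,470,625,657,628,635,555,369,240 for degrees 0…13.
Finally multiplying by (1 + y + y² + y³), the product of all factors after the first has coefficients 1,12,63,195,419,729,1148,1641,2073,2380,2545,2475,2187,1799 for degrees 0…13.
[y¹³] = 1·1799 + 2·2545 + 1·1641 = 8530.

8530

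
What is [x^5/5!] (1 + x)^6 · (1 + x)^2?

The EGF product rule gives c_5 = Σ_{k_1+k_2=5} C(5; k_1,k_2) · ∏ g_i(k_i), where (1+x)^6 gives the falling factorial (6)_k; (1+x)^2 gives the falling factorial (2)_k.
g_1(k) for k = 0…5: 1, 6, 30, 120, 360, 720.
g_2(k) for k = 0…5: 1, 2, 2, 0, 0, 0.
c_5 = Σ_k C(5,k)·g_1(k)·g_2(5−k) = 10·120·2 + 5·360·2 + 1·720·1 = 2400 + 3600 + 720 = 6720.

6720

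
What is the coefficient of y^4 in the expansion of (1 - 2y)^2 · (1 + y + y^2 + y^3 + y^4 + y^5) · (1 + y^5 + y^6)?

1

(1 - 2y)^2 has coefficients 1,-4,4 for degrees 0…2.
(1 + y + y^2 + y^3 + y^4 + y^5) has coefficients 1,1,1,1,1 for degrees 0…4.
Finally multiplying by (1 + y^5 + y^6), the product of all factors after the first has coefficients 1,1,1,1,1 for degrees 0…4.
[y^4] = 1·1 − 4·1 + 4·1 = 1.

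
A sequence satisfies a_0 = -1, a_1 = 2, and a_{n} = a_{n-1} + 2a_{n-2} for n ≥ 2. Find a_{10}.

340

The ordinary generating function has denominator 1 - t - 2t^2.
Iterating the recurrence: a_0,…,a_{10} = -1, 2, 0, 4, 4, 12, 20, 44, 84, 172, 340.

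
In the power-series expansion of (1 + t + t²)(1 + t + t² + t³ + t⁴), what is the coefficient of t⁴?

3

(1 + t + t²) has coefficients 1,1,1 for degrees 0…2.
(1 + t + t² + t³ + t⁴) has coefficients 1,1,1,1,1 for degrees 0…4.
[t⁴] = 1·1 + 1·1 + 1·1 = 3.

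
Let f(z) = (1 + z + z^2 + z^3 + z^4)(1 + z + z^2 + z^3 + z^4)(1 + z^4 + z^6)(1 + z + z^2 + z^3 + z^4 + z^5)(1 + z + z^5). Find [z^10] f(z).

112

(1 + z + z^2 + z^3 + z^4) has coefficients 1,1,1,1,1 for degrees 0…4.
(1 + z + z^2 + z^3 + z^4) has coefficients 1,1,1,1,1,0,0,0,0,0,0 for degrees 0…10.
Multiplying by (1 + z^4 + z^6) gives running coefficients 1,1,1,1,2,1,2,2,2,1,1 for degrees 0…10.
Multiplying by (1 + z + z^2 + z^3 + z^4 + z^5) gives running coefficients 1,2,3,4,6,7,8,9,10,10,9 for degrees 0…10.
Finally multiplying by (1 + z + z^5), the product of all factors after the first has coefficients 1,3,5,7,10,14,17,20,23,26,26 for degrees 0…10.
[z^10] = 1·26 + 1·26 + 1·23 + 1·20 + 1·17 = 112.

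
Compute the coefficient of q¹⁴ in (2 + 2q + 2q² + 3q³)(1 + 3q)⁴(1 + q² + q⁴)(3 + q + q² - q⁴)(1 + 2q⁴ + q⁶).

(2 + 2q + 2q² + 3q³) has coefficients 2,2,2,3 for degrees 0…3.
(1 + 3q)⁴ has coefficients 1,12,54,108,81,0,0,0,0,0,0,0,0,0,0 for degrees 0…14.
Multiplying by (1 + q² + q⁴) gives running coefficients 1,12,55,120,136,120,135,108,81,0,0,0,0,0,0 for degrees 0…14.
Multiplying by (3 + q + q² - q⁴) gives running coefficients 3,37,178,427,582,604,606,459,350,69,-54,-108,-81,0,0 for degrees 0…14.
Finally multiplying by (1 + 2q⁴ + q⁶), the product of all factors after the first has coefficients 3,37,178,427,588,678,965,1350,1692,1704,1740,1414,1225,597,242 for degrees 0…14.
[q¹⁴] = 2·242 + 2·597 + 2·1225 + 3·1414 = 8370.

8370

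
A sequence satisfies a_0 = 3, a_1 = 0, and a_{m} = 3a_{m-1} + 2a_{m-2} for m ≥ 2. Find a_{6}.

The ordinary generating function has denominator 1 - 3x - 2x^2.
Iterating the recurrence: a_0,…,a_{6} = 3, 0, 6, 18, 66, 234, 834.

834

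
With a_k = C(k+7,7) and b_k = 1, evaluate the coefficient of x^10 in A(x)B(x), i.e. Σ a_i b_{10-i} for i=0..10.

This is [x^10] in the product of the two ordinary generating functions.
Σ = 1·1 + 8·1 + 36·1 + 120·1 + 330·1 + 792·1 + 1716·1 + 3432·1 + 6435·1 + 11440·1 + 19448·1 = 43758.

43758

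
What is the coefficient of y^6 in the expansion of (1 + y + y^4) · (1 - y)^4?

(1 + y + y^4) has coefficients 1,1,0,0,1 for degrees 0…4.
(1 - y)^4 has coefficients 1,-4,6,-4,1,0,0 for degrees 0…6.
[y^6] = 1·0 + 1·0 + 1·6 = 6.

6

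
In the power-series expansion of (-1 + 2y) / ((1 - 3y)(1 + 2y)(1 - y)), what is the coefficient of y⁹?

-5632

The denominator gives the recurrence a_n = 2a_(n−1) + 5a_(n−2) − 6a_(n−3) for n ≥ 3; the numerator fixes a_0 = -1, a_1 = 0, a_2 = -5.
Iterating: -1, 0, -5, -4, -33, -56, -253, -588, -2105, -5632, so a_9 = -5632.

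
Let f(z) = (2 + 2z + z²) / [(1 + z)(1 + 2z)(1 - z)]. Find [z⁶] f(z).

107

Partial fractions give a closed form: a_n = (-1/2)·(-1)^n + (5/3)·(-2)^n + (5/6)·1^n.
At n = 6: a_6 = 107.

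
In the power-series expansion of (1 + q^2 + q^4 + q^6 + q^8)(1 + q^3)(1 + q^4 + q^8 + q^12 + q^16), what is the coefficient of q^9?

2

(1 + q^2 + q^4 + q^6 + q^8) has coefficients 1,0,1,0,1,0,1,0,1 for degrees 0…8.
(1 + q^3) has coefficients 1,0,0,1,0,0,0,0,0,0 for degrees 0…9.
Finally multiplying by (1 + q^4 + q^8 + q^12 + q^16), the product of all factors after the first has coefficients 1,0,0,1,1,0,0,1,1,0 for degrees 0…9.
[q^9] = 1·0 + 1·1 + 1·0 + 1·1 + 1·0 = 2.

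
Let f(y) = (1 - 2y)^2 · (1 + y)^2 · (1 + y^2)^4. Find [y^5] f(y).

(1 - 2y)^2 has coefficients 1,-4,4 for degrees 0…2.
(1 + y)^2 has coefficients 1,2,1,0,0,0 for degrees 0…5.
Finally multiplying by (1 + y^2)^4, the product of all factors after the first has coefficients 1,2,5,8,10,12 for degrees 0…5.
[y^5] = 1·12 − 4·10 + 4·8 = 4.

4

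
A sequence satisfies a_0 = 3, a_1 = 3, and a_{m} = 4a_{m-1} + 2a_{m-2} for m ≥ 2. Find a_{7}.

30648

The ordinary generating function has denominator 1 - 4q - 2q^2.
Iterating the recurrence: a_0,…,a_{7} = 3, 3, 18, 78, 348, 1548, 6888, 30648.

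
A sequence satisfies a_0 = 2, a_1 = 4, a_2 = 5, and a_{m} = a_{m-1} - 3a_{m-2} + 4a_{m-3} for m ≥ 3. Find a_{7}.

-32

The ordinary generating function has denominator 1 - z + 3z^2 - 4z^3.
Iterating the recurrence: a_0,…,a_{7} = 2, 4, 5, 1, 2, 19, 17, -32.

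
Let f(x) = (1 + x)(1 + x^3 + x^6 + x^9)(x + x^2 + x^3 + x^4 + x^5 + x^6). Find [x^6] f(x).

4

(1 + x) has coefficients 1,1 for degrees 0…1.
(1 + x^3 + x^6 + x^9) has coefficients 1,0,0,1,0,0,1 for degrees 0…6.
Finally multiplying by (x + x^2 + x^3 + x^4 + x^5 + x^6), the product of all factors after the first has coefficients 0,1,1,1,2,2,2 for degrees 0…6.
[x^6] = 1·2 + 1·2 = 4.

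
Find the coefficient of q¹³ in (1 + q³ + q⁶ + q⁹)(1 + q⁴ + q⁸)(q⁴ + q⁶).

2

(1 + q³ + q⁶ + q⁹) has coefficients 1,0,0,1,0,0,1,0,0,1 for degrees 0…9.
(1 + q⁴ + q⁸) has coefficients 1,0,0,0,1,0,0,0,1,0,0,0,0,0 for degrees 0…13.
Finally multiplying by (q⁴ + q⁶), the product of all factors after the first has coefficients 0,0,0,0,1,0,1,0,1,0,1,0,1,0 for degrees 0…13.
[q¹³] = 1·0 + 1·1 + 1·0 + 1·1 = 2.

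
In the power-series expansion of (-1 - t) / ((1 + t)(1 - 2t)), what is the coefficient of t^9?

-512

The denominator gives the recurrence a_n = a_(n−1) + 2a_(n−2) for n ≥ 2; the numerator fixes a_0 = -1, a_1 = -2.
Iterating: -1, -2, -4, -8, -16, -32, -64, -128, -256, -512, so a_9 = -512.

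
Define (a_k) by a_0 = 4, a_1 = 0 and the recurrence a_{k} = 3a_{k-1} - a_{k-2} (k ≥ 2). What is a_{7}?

The ordinary generating function has denominator 1 - 3z + z^2.
Iterating the recurrence: a_0,…,a_{7} = 4, 0, -4, -12, -32, -84, -220, -576.

-576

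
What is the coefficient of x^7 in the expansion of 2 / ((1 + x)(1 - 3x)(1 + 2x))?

1764

Partial fractions give a closed form: a_n = (-1/2)·(-1)^n + (9/10)·3^n + (8/5)·(-2)^n.
At n = 7: a_7 = 1764.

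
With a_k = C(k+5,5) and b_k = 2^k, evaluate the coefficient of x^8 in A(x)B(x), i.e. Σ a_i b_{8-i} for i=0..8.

12911

Write out a_i and b_{8-i} for i = 0,…,8 and sum the products.
Σ = 1·256 + 6·128 + 21·64 + 56·32 + 126·16 + 252·8 + 462·4 + 792·2 + 1287·1 = 12911.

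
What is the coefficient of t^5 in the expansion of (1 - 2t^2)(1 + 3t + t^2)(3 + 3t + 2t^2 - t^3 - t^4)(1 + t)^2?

-96

(1 - 2t^2) has coefficients 1,0,-2 for degrees 0…2.
(1 + 3t + t^2) has coefficients 1,3,1,0,0,0 for degrees 0…5.
Multiplying by (3 + 3t + 2t^2 - t^3 - t^4) gives running coefficients 3,12,14,8,-2,-4 for degrees 0…5.
Finally multiplying by (1 + t)^2, the product of all factors after the first has coefficients 3,18,41,48,28,0 for degrees 0…5.
[t^5] = 1·0 − 2·48 = -96.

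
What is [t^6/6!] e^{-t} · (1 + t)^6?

The EGF product rule gives c_6 = Σ_{k_1+k_2=6} C(6; k_1,k_2) · ∏ g_i(k_i), where e^{-t} gives (-1)^k; (1+t)^6 gives the falling factorial (6)_k.
g_1(k) for k = 0…6: 1, -1, 1, -1, 1, -1, 1.
g_2(k) for k = 0…6: 1, 6, 30, 120, 360, 720, 720.
c_6 = Σ_k C(6,k)·g_1(k)·g_2(6−k) = 1·1·720 + 6·(-1)·720 + 15·1·360 + 20·(-1)·120 + 15·1·30 + 6·(-1)·6 + 1·1·1 = 720 − 4320 + 5400 − 2400 + 450 − 36 + 1 = -185.

-185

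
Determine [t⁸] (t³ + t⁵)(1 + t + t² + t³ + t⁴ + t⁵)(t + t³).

4

(t³ + t⁵) has coefficients 0,0,0,1,0,1 for degrees 0…5.
(1 + t + t² + t³ + t⁴ + t⁵) has coefficients 1,1,1,1,1,1,0,0,0 for degrees 0…8.
Finally multiplying by (t + t³), the product of all factors after the first has coefficients 0,1,1,2,2,2,2,1,1 for degrees 0…8.
[t⁸] = 1·2 + 1·2 = 4.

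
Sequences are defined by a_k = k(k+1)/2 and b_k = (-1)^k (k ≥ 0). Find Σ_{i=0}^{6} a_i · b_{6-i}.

This is [x^6] in the product of the two ordinary generating functions.
Σ = 0·1 + 1·(-1) + 3·1 + 6·(-1) + 10·1 + 15·(-1) + 21·1 = 12.

12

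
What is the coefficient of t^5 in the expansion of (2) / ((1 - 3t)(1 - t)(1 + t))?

Partial fractions give a closed form: a_n = (9/4)·3^n + (-1/2)·1^n + (1/4)·(-1)^n.
At n = 5: a_5 = 546.

546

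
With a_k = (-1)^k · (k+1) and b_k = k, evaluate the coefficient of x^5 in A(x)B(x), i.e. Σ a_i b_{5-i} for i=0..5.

Write out a_i and b_{5-i} for i = 0,…,5 and sum the products.
Σ = 1·5 − 2·4 + 3·3 − 4·2 + 5·1 − 6·0 = 3.

3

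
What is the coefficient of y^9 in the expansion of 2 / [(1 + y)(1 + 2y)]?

Partial fractions give a closed form: a_n = (-2)·(-1)^n + (4)·(-2)^n.
At n = 9: a_9 = -2046.

-2046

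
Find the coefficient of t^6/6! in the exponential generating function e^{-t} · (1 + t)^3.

-47

The EGF product rule gives c_6 = Σ_{k_1+k_2=6} C(6; k_1,k_2) · ∏ g_i(k_i), where e^{-t} gives (-1)^k; (1+t)^3 gives the falling factorial (3)_k.
g_1(k) for k = 0…6: 1, -1, 1, -1, 1, -1, 1.
g_2(k) for k = 0…6: 1, 3, 6, 6, 0, 0, 0.
c_6 = Σ_k C(6,k)·g_1(k)·g_2(6−k) = 20·(-1)·6 + 15·1·6 + 6·(-1)·3 + 1·1·1 = −120 + 90 − 18 + 1 = -47.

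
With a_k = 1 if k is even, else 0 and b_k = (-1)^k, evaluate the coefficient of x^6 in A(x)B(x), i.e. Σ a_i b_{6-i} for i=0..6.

4

This is [x^6] in the product of the two ordinary generating functions.
Σ = 1·1 + 0·(-1) + 1·1 + 0·(-1) + 1·1 + 0·(-1) + 1·1 = 4.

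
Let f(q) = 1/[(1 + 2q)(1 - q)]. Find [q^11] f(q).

-1365

Partial fractions give a closed form: a_n = (2/3)·(-2)^n + (1/3)·1^n.
At n = 11: a_11 = -1365.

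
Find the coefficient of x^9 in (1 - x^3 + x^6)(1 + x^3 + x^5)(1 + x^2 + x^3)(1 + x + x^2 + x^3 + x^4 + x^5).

3

(1 - x^3 + x^6) has coefficients 1,0,0,-1,0,0,1 for degrees 0…6.
(1 + x^3 + x^5) has coefficients 1,0,0,1,0,1,0,0,0,0 for degrees 0…9.
Multiplying by (1 + x^2 + x^3) gives running coefficients 1,0,1,2,0,2,1,1,1,0 for degrees 0…9.
Finally multiplying by (1 + x + x^2 + x^3 + x^4 + x^5), the product of all factors after the first has coefficients 1,1,2,4,4,6,6,7,7,5 for degrees 0…9.
[x^9] = 1·5 − 1·6 + 1·4 = 3.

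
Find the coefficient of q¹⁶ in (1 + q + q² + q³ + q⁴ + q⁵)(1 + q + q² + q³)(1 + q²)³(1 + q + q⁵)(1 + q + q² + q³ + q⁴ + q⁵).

(1 + q + q² + q³ + q⁴ + q⁵) has coefficients 1,1,1,1,1,1 for degrees 0…5.
(1 + q + q² + q³) has coefficients 1,1,1,1,0,0,0,0,0,0,0,0,0,0,0,0,0 for degrees 0…16.
Multiplying by (1 + q²)³ gives running coefficients 1,1,4,4,6,6,4,4,1,1,0,0,0,0,0,0,0 for degrees 0…16.
Multiplying by (1 + q + q⁵) gives running coefficients 1,2,5,8,10,13,11,12,9,8,7,4,4,1,1,0,0 for degrees 0…16.
Finally multiplying by (1 + q + q² + q³ + q⁴ + q⁵), the product of all factors after the first has coefficients 1,3,8,16,26,39,49,59,63,63,60,51,44,33,25,17,10 for degrees 0…16.
[q¹⁶] = 1·10 + 1·17 + 1·25 + 1·33 + 1·44 + 1·51 = 180.

180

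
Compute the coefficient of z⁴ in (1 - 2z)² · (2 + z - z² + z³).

(1 - 2z)² has coefficients 1,-4,4 for degrees 0…2.
(2 + z - z² + z³) has coefficients 2,1,-1,1,0 for degrees 0…4.
[z⁴] = 1·0 − 4·1 + 4·(-1) = -8.

-8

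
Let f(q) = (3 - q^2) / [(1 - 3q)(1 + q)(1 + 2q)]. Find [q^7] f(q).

Partial fractions give a closed form: a_n = (13/10)·3^n + (-1/2)·(-1)^n + (11/5)·(-2)^n.
At n = 7: a_7 = 2562.

2562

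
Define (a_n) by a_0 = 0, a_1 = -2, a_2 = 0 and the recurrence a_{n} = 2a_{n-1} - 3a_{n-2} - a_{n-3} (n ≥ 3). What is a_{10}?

630

The ordinary generating function has denominator 1 - 2y + 3y^2 + y^3.
Iterating the recurrence: a_0,…,a_{10} = 0, -2, 0, 6, 14, 10, -28, -100, -126, 76, 630.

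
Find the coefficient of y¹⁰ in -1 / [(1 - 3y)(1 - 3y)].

-649539

The denominator gives the recurrence a_n = 6a_(n−1) − 9a_(n−2) for n ≥ 2; the numerator fixes a_0 = -1, a_1 = -6.
Iterating: -1, -6, -27, -108, -405, -1458, -5103, -17496, -59049, -196830, -649539, so a_10 = -649539.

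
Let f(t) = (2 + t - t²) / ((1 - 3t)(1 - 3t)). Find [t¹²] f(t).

The denominator gives the recurrence a_n = 6a_(n−1) − 9a_(n−2) for n ≥ 3; the numerator fixes a_0 = 2, a_1 = 13, a_2 = 59.
Iterating: 2, 13, 59, 237, 891, 3213, 11259, 38637, 130491, 435213, 1436859, 4704237, 15293691, so a_12 = 15293691.

15293691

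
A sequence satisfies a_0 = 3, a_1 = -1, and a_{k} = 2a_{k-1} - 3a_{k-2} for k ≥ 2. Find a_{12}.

The ordinary generating function has denominator 1 - 2z + 3z^2.
Iterating the recurrence: a_0,…,a_{12} = 3, -1, -11, -19, -5, 47, 109, 77, -173, -577, -635, 461, 2827.

2827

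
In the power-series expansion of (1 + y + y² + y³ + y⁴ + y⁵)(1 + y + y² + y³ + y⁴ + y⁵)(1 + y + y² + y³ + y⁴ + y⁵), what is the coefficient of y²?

6

(1 + y + y² + y³ + y⁴ + y⁵) has coefficients 1,1,1 for degrees 0…2.
(1 + y + y² + y³ + y⁴ + y⁵) has coefficients 1,1,1 for degrees 0…2.
Finally multiplying by (1 + y + y² + y³ + y⁴ + y⁵), the product of all factors after the first has coefficients 1,2,3 for degrees 0…2.
[y²] = 1·3 + 1·2 + 1·1 = 6.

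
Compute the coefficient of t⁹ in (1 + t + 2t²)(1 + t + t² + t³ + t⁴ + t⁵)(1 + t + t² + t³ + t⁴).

9

(1 + t + 2t²) has coefficients 1,1,2 for degrees 0…2.
(1 + t + t² + t³ + t⁴ + t⁵) has coefficients 1,1,1,1,1,1,0,0,0,0 for degrees 0…9.
Finally multiplying by (1 + t + t² + t³ + t⁴), the product of all factors after the first has coefficients 1,2,3,4,5,5,4,3,2,1 for degrees 0…9.
[t⁹] = 1·1 + 1·2 + 2·3 = 9.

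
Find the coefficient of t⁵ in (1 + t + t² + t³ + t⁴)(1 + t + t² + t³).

(1 + t + t² + t³ + t⁴) has coefficients 1,1,1,1,1 for degrees 0…4.
(1 + t + t² + t³) has coefficients 1,1,1,1,0,0 for degrees 0…5.
[t⁵] = 1·0 + 1·0 + 1·1 + 1·1 + 1·1 = 3.

3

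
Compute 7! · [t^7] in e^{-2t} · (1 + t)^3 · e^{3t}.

358

The EGF product rule gives c_7 = Σ_{k_1+k_2+k_3=7} C(7; k_1,k_2,k_3) · ∏ g_i(k_i), where e^{-2t} gives (-2)^k; (1+t)^3 gives the falling factorial (3)_k; e^{3t} gives (3)^k.
g_1(k) for k = 0…7: 1, -2, 4, -8, 16, -32, 64, -128.
g_2(k) for k = 0…7: 1, 3, 6, 6, 0, 0, 0, 0.
g_3(k) for k = 0…7: 1, 3, 9, 27, 81, 243, 729, 2187.
First combine the last two factors: h(k) = Σ_j C(k,j)·g_2(j)·g_3(k−j) for k = 0…7: 1, 6, 33, 168, 801, 3618, 15633, 65124.
c_7 = Σ_k C(7,k)·g_1(k)·h(7−k) = 1·1·65124 + 7·(-2)·15633 + 21·4·3618 + 35·(-8)·801 + 35·16·168 + 21·(-32)·33 + 7·64·6 + 1·(-128)·1 = 65124 − 218862 + 303912 − 224280 + 94080 − 22176 + 2688 − 128 = 358.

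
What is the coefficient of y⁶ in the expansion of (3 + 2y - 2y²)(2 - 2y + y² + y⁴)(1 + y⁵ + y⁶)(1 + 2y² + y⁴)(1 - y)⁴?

-92

(3 + 2y - 2y²) has coefficients 3,2,-2 for degrees 0…2.
(2 - 2y + y² + y⁴) has coefficients 2,-2,1,0,1,0,0 for degrees 0…6.
Multiplying by (1 + y⁵ + y⁶) gives running coefficients 2,-2,1,0,1,2,0 for degrees 0…6.
Multiplying by (1 + 2y² + y⁴) gives running coefficients 2,-2,5,-4,5,0,3 for degrees 0…6.
Finally multiplying by (1 - y)⁴, the product of all factors after the first has coefficients 2,-10,25,-44,61,-66,54 for degrees 0…6.
[y⁶] = 3·54 + 2·(-66) − 2·61 = -92.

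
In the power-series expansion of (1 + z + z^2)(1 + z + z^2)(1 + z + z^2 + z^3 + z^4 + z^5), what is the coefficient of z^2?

(1 + z + z^2) has coefficients 1,1,1 for degrees 0…2.
(1 + z + z^2) has coefficients 1,1,1 for degrees 0…2.
Finally multiplying by (1 + z + z^2 + z^3 + z^4 + z^5), the product of all factors after the first has coefficients 1,2,3 for degrees 0…2.
[z^2] = 1·3 + 1·2 + 1·1 = 6.

6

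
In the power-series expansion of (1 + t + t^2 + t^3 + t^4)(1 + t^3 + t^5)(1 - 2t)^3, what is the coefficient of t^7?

-2

(1 + t + t^2 + t^3 + t^4) has coefficients 1,1,1,1,1 for degrees 0…4.
(1 + t^3 + t^5) has coefficients 1,0,0,1,0,1,0,0 for degrees 0…7.
Finally multiplying by (1 - 2t)^3, the product of all factors after the first has coefficients 1,-6,12,-7,-6,13,-14,12 for degrees 0…7.
[t^7] = 1·12 + 1·(-14) + 1·13 + 1·(-6) + 1·(-7) = -2.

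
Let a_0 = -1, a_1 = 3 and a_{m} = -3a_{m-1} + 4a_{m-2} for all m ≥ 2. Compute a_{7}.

The ordinary generating function has denominator 1 + 3q - 4q^2.
Iterating the recurrence: a_0,…,a_{7} = -1, 3, -13, 51, -205, 819, -3277, 13107.

13107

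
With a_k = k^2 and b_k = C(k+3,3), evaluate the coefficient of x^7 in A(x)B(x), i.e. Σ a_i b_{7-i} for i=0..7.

This is [x^7] in the product of the two ordinary generating functions.
Σ = 0·120 + 1·84 + 4·56 + 9·35 + 16·20 + 25·10 + 36·4 + 49·1 = 1386.

1386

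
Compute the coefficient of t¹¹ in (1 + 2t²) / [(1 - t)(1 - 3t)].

324768

The denominator gives the recurrence a_n = 4a_(n−1) − 3a_(n−2) for n ≥ 3; the numerator fixes a_0 = 1, a_1 = 4, a_2 = 15.
Iterating: 1, 4, 15, 48, 147, 444, 1335, 4008, 12027, 36084, 108255, 324768, so a_11 = 324768.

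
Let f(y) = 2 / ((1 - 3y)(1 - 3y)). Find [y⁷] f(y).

The denominator gives the recurrence a_n = 6a_(n−1) − 9a_(n−2) for n ≥ 2; the numerator fixes a_0 = 2, a_1 = 12.
Iterating: 2, 12, 54, 216, 810, 2916, 10206, 34992, so a_7 = 34992.

34992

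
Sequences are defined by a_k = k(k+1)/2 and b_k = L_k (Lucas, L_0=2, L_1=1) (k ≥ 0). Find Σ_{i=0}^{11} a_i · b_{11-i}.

2086

This is [x^11] in the product of the two ordinary generating functions.
Σ = 0·199 + 1·123 + 3·76 + 6·47 + 10·29 + 15·18 + 21·11 + 28·7 + 36·4 + 45·3 + 55·1 + 66·2 = 2086.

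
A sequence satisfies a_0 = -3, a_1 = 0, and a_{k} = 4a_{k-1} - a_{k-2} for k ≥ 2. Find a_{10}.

121635

The ordinary generating function has denominator 1 - 4q + q^2.
Iterating the recurrence: a_0,…,a_{10} = -3, 0, 3, 12, 45, 168, 627, 2340, 8733, 32592, 121635.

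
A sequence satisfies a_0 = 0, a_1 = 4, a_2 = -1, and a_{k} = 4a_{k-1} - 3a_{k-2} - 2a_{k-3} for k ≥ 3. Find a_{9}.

The ordinary generating function has denominator 1 - 4x + 3x^2 + 2x^3.
Iterating the recurrence: a_0,…,a_{9} = 0, 4, -1, -16, -69, -226, -665, -1844, -4929, -12854.

-12854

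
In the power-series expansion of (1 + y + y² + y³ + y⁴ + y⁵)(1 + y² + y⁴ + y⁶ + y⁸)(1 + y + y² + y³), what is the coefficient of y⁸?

12

(1 + y + y² + y³ + y⁴ + y⁵) has coefficients 1,1,1,1,1,1 for degrees 0…5.
(1 + y² + y⁴ + y⁶ + y⁸) has coefficients 1,0,1,0,1,0,1,0,1 for degrees 0…8.
Finally multiplying by (1 + y + y² + y³), the product of all factors after the first has coefficients 1,1,2,2,2,2,2,2,2 for degrees 0…8.
[y⁸] = 1·2 + 1·2 + 1·2 + 1·2 + 1·2 + 1·2 = 12.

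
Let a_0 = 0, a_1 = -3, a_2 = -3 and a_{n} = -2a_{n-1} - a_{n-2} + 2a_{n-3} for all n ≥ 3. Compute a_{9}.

-285

The ordinary generating function has denominator 1 + 2z + z^2 - 2z^3.
Iterating the recurrence: a_0,…,a_{9} = 0, -3, -3, 9, -21, 27, -15, -39, 147, -285.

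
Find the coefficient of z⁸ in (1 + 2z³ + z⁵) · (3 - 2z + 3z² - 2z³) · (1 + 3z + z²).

(1 + 2z³ + z⁵) has coefficients 1,0,0,2,0,1 for degrees 0…5.
(3 - 2z + 3z² - 2z³) has coefficients 3,-2,3,-2,0,0,0,0,0 for degrees 0…8.
Finally multiplying by (1 + 3z + z²), the product of all factors after the first has coefficients 3,7,0,5,-3,-2,0,0,0 for degrees 0…8.
[z⁸] = 1·0 + 2·(-2) + 1·5 = 1.

1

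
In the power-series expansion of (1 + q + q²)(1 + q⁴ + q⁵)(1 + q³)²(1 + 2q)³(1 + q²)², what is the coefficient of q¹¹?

414

(1 + q + q²) has coefficients 1,1,1 for degrees 0…2.
(1 + q⁴ + q⁵) has coefficients 1,0,0,0,1,1,0,0,0,0,0,0 for degrees 0…11.
Multiplying by (1 + q³)² gives running coefficients 1,0,0,2,1,1,1,2,2,0,1,1 for degrees 0…11.
Multiplying by (1 + 2q)³ gives running coefficients 1,6,12,10,13,31,35,28,34,44,41,23 for degrees 0…11.
Finally multiplying by (1 + q²)², the product of all factors after the first has coefficients 1,6,14,22,38,57,73,100,117,131,144,139 for degrees 0…11.
[q¹¹] = 1·139 + 1·144 + 1·131 = 414.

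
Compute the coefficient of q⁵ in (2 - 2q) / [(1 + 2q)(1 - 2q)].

-32

The denominator gives the recurrence a_n = 4a_(n−2) for n ≥ 3; the numerator fixes a_0 = 2, a_1 = -2, a_2 = 8.
Iterating: 2, -2, 8, -8, 32, -32, so a_5 = -32.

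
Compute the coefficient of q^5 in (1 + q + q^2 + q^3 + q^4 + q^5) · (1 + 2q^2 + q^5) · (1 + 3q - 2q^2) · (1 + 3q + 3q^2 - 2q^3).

47

(1 + q + q^2 + q^3 + q^4 + q^5) has coefficients 1,1,1,1,1,1 for degrees 0…5.
(1 + 2q^2 + q^5) has coefficients 1,0,2,0,0,1 for degrees 0…5.
Multiplying by (1 + 3q - 2q^2) gives running coefficients 1,3,0,6,-4,1 for degrees 0…5.
Finally multiplying by (1 + 3q + 3q^2 - 2q^3), the product of all factors after the first has coefficients 1,6,12,13,8,7 for degrees 0…5.
[q^5] = 1·7 + 1·8 + 1·13 + 1·12 + 1·6 + 1·1 = 47.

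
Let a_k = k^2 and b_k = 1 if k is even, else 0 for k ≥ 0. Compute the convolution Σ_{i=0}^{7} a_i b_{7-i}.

84

This is [x^7] in the product of the two ordinary generating functions.
Σ = 0·0 + 1·1 + 4·0 + 9·1 + 16·0 + 25·1 + 36·0 + 49·1 = 84.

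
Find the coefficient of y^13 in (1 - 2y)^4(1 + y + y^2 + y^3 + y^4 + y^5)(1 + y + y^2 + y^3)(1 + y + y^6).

(1 - 2y)^4 has coefficients 1,-8,24,-32,16 for degrees 0…4.
(1 + y + y^2 + y^3 + y^4 + y^5) has coefficients 1,1,1,1,1,1,0,0,0,0,0,0,0,0 for degrees 0…13.
Multiplying by (1 + y + y^2 + y^3) gives running coefficients 1,2,3,4,4,4,3,2,1,0,0,0,0,0 for degrees 0…13.
Finally multiplying by (1 + y + y^6), the product of all factors after the first has coefficients 1,3,5,7,8,8,8,7,6,5,4,4,3,2 for degrees 0…13.
[y^13] = 1·2 − 8·3 + 24·4 − 32·4 + 16·5 = 26.

26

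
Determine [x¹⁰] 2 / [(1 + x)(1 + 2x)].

4094

Partial fractions give a closed form: a_n = (-2)·(-1)^n + (4)·(-2)^n.
At n = 10: a_10 = 4094.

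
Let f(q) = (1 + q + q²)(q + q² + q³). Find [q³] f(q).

3

(1 + q + q²) has coefficients 1,1,1 for degrees 0…2.
(q + q² + q³) has coefficients 0,1,1,1 for degrees 0…3.
[q³] = 1·1 + 1·1 + 1·1 = 3.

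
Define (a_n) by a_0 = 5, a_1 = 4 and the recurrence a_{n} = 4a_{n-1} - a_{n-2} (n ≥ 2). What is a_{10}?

The ordinary generating function has denominator 1 - 4t + t^2.
Iterating the recurrence: a_0,…,a_{10} = 5, 4, 11, 40, 149, 556, 2075, 7744, 28901, 107860, 402539.

402539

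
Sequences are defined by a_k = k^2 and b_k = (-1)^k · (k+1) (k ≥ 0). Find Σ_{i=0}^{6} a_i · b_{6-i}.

12

The convolution is the t^6 coefficient of A(t)B(t).
Σ = 0·7 + 1·(-6) + 4·5 + 9·(-4) + 16·3 + 25·(-2) + 36·1 = 12.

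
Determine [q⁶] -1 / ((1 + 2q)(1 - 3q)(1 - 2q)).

Partial fractions give a closed form: a_n = (-1/5)·(-2)^n + (-9/5)·3^n + (1)·2^n.
At n = 6: a_6 = -1261.

-1261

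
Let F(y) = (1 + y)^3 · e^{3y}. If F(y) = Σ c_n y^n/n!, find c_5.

3618

The EGF product rule gives c_5 = Σ_{k_1+k_2=5} C(5; k_1,k_2) · ∏ g_i(k_i), where (1+y)^3 gives the falling factorial (3)_k; e^{3y} gives (3)^k.
g_1(k) for k = 0…5: 1, 3, 6, 6, 0, 0.
g_2(k) for k = 0…5: 1, 3, 9, 27, 81, 243.
c_5 = Σ_k C(5,k)·g_1(k)·g_2(5−k) = 1·1·243 + 5·3·81 + 10·6·27 + 10·6·9 = 243 + 1215 + 1620 + 540 = 3618.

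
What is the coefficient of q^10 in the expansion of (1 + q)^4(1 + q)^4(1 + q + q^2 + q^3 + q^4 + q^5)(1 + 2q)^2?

1621

(1 + q)^4 has coefficients 1,4,6,4,1 for degrees 0…4.
(1 + q)^4 has coefficients 1,4,6,4,1,0,0,0,0,0,0 for degrees 0…10.
Multiplying by (1 + q + q^2 + q^3 + q^4 + q^5) gives running coefficients 1,5,11,15,16,16,15,11,5,1,0 for degrees 0…10.
Finally multiplying by (1 + 2q)^2, the product of all factors after the first has coefficients 1,9,35,79,120,140,143,135,109,65,24 for degrees 0…10.
[q^10] = 1·24 + 4·65 + 6·109 + 4·135 + 1·143 = 1621.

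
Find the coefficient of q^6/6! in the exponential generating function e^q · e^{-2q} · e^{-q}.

The EGF product rule gives c_6 = Σ_{k_1+k_2+k_3=6} C(6; k_1,k_2,k_3) · ∏ g_i(k_i), where e^q gives (1)^k; e^{-2q} gives (-2)^k; e^{-q} gives (-1)^k.
g_1(k) for k = 0…6: 1, 1, 1, 1, 1, 1, 1.
g_2(k) for k = 0…6: 1, -2, 4, -8, 16, -32, 64.
g_3(k) for k = 0…6: 1, -1, 1, -1, 1, -1, 1.
First combine the last two factors: h(k) = Σ_j C(k,j)·g_2(j)·g_3(k−j) for k = 0…6: 1, -3, 9, -27, 81, -243, 729.
c_6 = Σ_k C(6,k)·g_1(k)·h(6−k) = 1·1·729 + 6·1·(-243) + 15·1·81 + 20·1·(-27) + 15·1·9 + 6·1·(-3) + 1·1·1 = 729 − 1458 + 1215 − 540 + 135 − 18 + 1 = 64.

64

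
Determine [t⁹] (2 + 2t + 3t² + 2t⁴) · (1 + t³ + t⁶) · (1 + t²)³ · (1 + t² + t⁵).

63

(2 + 2t + 3t² + 2t⁴) has coefficients 2,2,3,0,2 for degrees 0…4.
(1 + t³ + t⁶) has coefficients 1,0,0,1,0,0,1,0,0,0 for degrees 0…9.
Multiplying by (1 + t²)³ gives running coefficients 1,0,3,1,3,3,2,3,3,1 for degrees 0…9.
Finally multiplying by (1 + t² + t⁵), the product of all factors after the first has coefficients 1,0,4,1,6,5,5,9,6,7 for degrees 0…9.
[t⁹] = 2·7 + 2·6 + 3·9 + 2·5 = 63.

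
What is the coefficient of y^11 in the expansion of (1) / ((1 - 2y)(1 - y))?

Partial fractions give a closed form: a_n = (2)·2^n + (-1)·1^n.
At n = 11: a_11 = 4095.

4095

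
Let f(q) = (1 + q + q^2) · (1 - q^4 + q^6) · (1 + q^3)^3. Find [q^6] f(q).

(1 + q + q^2) has coefficients 1,1,1 for degrees 0…2.
(1 - q^4 + q^6) has coefficients 1,0,0,0,-1,0,1 for degrees 0…6.
Finally multiplying by (1 + q^3)^3, the product of all factors after the first has coefficients 1,0,0,3,-1,0,4 for degrees 0…6.
[q^6] = 1·4 + 1·0 + 1·(-1) = 3.

3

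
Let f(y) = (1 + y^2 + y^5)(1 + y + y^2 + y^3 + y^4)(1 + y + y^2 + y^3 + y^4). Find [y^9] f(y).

(1 + y^2 + y^5) has coefficients 1,0,1,0,0,1 for degrees 0…5.
(1 + y + y^2 + y^3 + y^4) has coefficients 1,1,1,1,1,0,0,0,0,0 for degrees 0…9.
Finally multiplying by (1 + y + y^2 + y^3 + y^4), the product of all factors after the first has coefficients 1,2,3,4,5,4,3,2,1,0 for degrees 0…9.
[y^9] = 1·0 + 1·2 + 1·5 = 7.

7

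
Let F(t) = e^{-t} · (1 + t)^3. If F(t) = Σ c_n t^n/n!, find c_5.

The EGF product rule gives c_5 = Σ_{k_1+k_2=5} C(5; k_1,k_2) · ∏ g_i(k_i), where e^{-t} gives (-1)^k; (1+t)^3 gives the falling factorial (3)_k.
g_1(k) for k = 0…5: 1, -1, 1, -1, 1, -1.
g_2(k) for k = 0…5: 1, 3, 6, 6, 0, 0.
c_5 = Σ_k C(5,k)·g_1(k)·g_2(5−k) = 10·1·6 + 10·(-1)·6 + 5·1·3 + 1·(-1)·1 = 60 − 60 + 15 − 1 = 14.

14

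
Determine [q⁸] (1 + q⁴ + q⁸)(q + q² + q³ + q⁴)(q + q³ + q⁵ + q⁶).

4

(1 + q⁴ + q⁸) has coefficients 1,0,0,0,1,0,0,0,1 for degrees 0…8.
(q + q² + q³ + q⁴) has coefficients 0,1,1,1,1,0,0,0,0 for degrees 0…8.
Finally multiplying by (q + q³ + q⁵ + q⁶), the product of all factors after the first has coefficients 0,0,1,1,2,2,2,3,2 for degrees 0…8.
[q⁸] = 1·2 + 1·2 + 1·0 = 4.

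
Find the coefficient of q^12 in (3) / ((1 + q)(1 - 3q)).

The denominator gives the recurrence a_n = 2a_(n−1) + 3a_(n−2) for n ≥ 2; the numerator fixes a_0 = 3, a_1 = 6.
Iterating: 3, 6, 21, 60, 183, 546, 1641, 4920, 14763, 44286, 132861, 398580, 1195743, so a_12 = 1195743.

1195743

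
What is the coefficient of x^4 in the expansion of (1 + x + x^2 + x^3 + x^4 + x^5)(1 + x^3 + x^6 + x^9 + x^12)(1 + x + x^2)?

5

(1 + x + x^2 + x^3 + x^4 + x^5) has coefficients 1,1,1,1,1 for degrees 0…4.
(1 + x^3 + x^6 + x^9 + x^12) has coefficients 1,0,0,1,0 for degrees 0…4.
Finally multiplying by (1 + x + x^2), the product of all factors after the first has coefficients 1,1,1,1,1 for degrees 0…4.
[x^4] = 1·1 + 1·1 + 1·1 + 1·1 + 1·1 = 5.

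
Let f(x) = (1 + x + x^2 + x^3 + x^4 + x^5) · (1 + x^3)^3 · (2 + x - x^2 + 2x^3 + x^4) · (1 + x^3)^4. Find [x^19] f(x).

(1 + x + x^2 + x^3 + x^4 + x^5) has coefficients 1,1,1,1,1,1 for degrees 0…5.
(1 + x^3)^3 has coefficients 1,0,0,3,0,0,3,0,0,1,0,0,0,0,0,0,0,0,0,0 for degrees 0…19.
Multiplying by (2 + x - x^2 + 2x^3 + x^4) gives running coefficients 2,1,-1,8,4,-3,12,6,-3,8,4,-1,2,1,0,0,0,0,0,0 for degrees 0…19.
Finally multiplying by (1 + x^3)^4, the product of all factors after the first has coefficients 2,1,-1,16,8,-7,56,28,-21,112,56,-35,140,70,-35,112,56,-21,56,28 for degrees 0…19.
[x^19] = 1·28 + 1·56 + 1·(-21) + 1·56 + 1·112 + 1·(-35) = 196.

196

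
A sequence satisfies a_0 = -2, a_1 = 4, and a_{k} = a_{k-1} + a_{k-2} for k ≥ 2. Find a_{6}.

22

The ordinary generating function has denominator 1 - z - z^2.
Iterating the recurrence: a_0,…,a_{6} = -2, 4, 2, 6, 8, 14, 22.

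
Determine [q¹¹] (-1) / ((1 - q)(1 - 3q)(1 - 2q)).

-788970

Partial fractions give a closed form: a_n = (-1/2)·1^n + (-9/2)·3^n + (4)·2^n.
At n = 11: a_11 = -788970.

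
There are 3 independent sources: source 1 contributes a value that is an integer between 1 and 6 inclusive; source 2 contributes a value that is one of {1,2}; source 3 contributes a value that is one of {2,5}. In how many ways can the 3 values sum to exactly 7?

The generating function for the choices is (x + x² + x³ + x⁴ + x⁵ + x⁶)·(x + x²)·(x² + x⁵); the count is [x⁷].
(x + x² + x³ + x⁴ + x⁵ + x⁶) has coefficients 0,1,1,1,1,1,1 for degrees 0…6.
(x + x²) has coefficients 0,1,1,0,0,0,0,0 for degrees 0…7.
Finally multiplying by (x² + x⁵), the product of all factors after the first has coefficients 0,0,0,1,1,0,1,1 for degrees 0…7.
[x⁷] = 1·1 + 1·0 + 1·1 + 1·1 + 1·0 + 1·0 = 3.

3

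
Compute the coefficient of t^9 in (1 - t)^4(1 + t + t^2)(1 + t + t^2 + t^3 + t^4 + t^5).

1

(1 - t)^4 has coefficients 1,-4,6,-4,1 for degrees 0…4.
(1 + t + t^2) has coefficients 1,1,1,0,0,0,0,0,0,0 for degrees 0…9.
Finally multiplying by (1 + t + t^2 + t^3 + t^4 + t^5), the product of all factors after the first has coefficients 1,2,3,3,3,3,2,1,0,0 for degrees 0…9.
[t^9] = 1·0 − 4·0 + 6·1 − 4·2 + 1·3 = 1.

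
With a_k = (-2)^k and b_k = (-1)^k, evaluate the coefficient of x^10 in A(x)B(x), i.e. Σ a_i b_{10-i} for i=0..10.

2047

Write out a_i and b_{10-i} for i = 0,…,10 and sum the products.
Σ = 1·1 − 2·(-1) + 4·1 − 8·(-1) + 16·1 − 32·(-1) + 64·1 − 128·(-1) + 256·1 − 512·(-1) + 1024·1 = 2047.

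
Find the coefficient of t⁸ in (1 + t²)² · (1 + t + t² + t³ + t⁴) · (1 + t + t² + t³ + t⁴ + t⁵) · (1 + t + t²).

(1 + t²)² has coefficients 1,0,2,0,1 for degrees 0…4.
(1 + t + t² + t³ + t⁴) has coefficients 1,1,1,1,1,0,0,0,0 for degrees 0…8.
Multiplying by (1 + t + t² + t³ + t⁴ + t⁵) gives running coefficients 1,2,3,4,5,5,4,3,2 for degrees 0…8.
Finally multiplying by (1 + t + t²), the product of all factors after the first has coefficients 1,3,6,9,12,14,14,12,9 for degrees 0…8.
[t⁸] = 1·9 + 2·14 + 1·12 = 49.

49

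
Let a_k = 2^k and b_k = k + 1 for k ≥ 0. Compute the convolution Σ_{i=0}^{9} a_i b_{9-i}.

Write out a_i and b_{9-i} for i = 0,…,9 and sum the products.
Σ = 1·10 + 2·9 + 4·8 + 8·7 + 16·6 + 32·5 + 64·4 + 128·3 + 256·2 + 512·1 = 2036.

2036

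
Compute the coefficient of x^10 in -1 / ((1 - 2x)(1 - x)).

-2047

Partial fractions give a closed form: a_n = (-2)·2^n + (1)·1^n.
At n = 10: a_10 = -2047.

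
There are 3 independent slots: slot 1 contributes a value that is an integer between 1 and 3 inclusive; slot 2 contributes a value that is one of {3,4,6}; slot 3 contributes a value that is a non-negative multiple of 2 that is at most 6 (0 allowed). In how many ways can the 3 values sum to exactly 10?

The generating function for the choices is (y + y² + y³)·(y³ + y⁴ + y⁶)·(1 + y² + y⁴ + y⁶); the count is [y¹⁰].
(y + y² + y³) has coefficients 0,1,1,1 for degrees 0…3.
(y³ + y⁴ + y⁶) has coefficients 0,0,0,1,1,0,1,0,0,0,0 for degrees 0…10.
Finally multiplying by (1 + y² + y⁴ + y⁶), the product of all factors after the first has coefficients 0,0,0,1,1,1,2,1,2,1,2 for degrees 0…10.
[y¹⁰] = 1·1 + 1·2 + 1·1 = 4.

4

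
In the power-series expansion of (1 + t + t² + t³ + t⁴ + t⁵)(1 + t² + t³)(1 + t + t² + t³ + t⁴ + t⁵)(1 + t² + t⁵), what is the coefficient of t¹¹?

(1 + t + t² + t³ + t⁴ + t⁵) has coefficients 1,1,1,1,1,1 for degrees 0…5.
(1 + t² + t³) has coefficients 1,0,1,1,0,0,0,0,0,0,0,0 for degrees 0…11.
Multiplying by (1 + t + t² + t³ + t⁴ + t⁵) gives running coefficients 1,1,2,3,3,3,2,2,1,0,0,0 for degrees 0…11.
Finally multiplying by (1 + t² + t⁵), the product of all factors after the first has coefficients 1,1,3,4,5,7,6,7,6,5,4,2 for degrees 0…11.
[t¹¹] = 1·2 + 1·4 + 1·5 + 1·6 + 1·7 + 1·6 = 30.

30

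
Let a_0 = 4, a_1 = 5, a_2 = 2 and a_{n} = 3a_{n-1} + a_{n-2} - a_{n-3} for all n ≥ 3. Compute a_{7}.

605

The ordinary generating function has denominator 1 - 3t - t^2 + t^3.
Iterating the recurrence: a_0,…,a_{7} = 4, 5, 2, 7, 18, 59, 188, 605.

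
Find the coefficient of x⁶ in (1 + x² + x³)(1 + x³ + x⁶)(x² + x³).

2

(1 + x² + x³) has coefficients 1,0,1,1 for degrees 0…3.
(1 + x³ + x⁶) has coefficients 1,0,0,1,0,0,1 for degrees 0…6.
Finally multiplying by (x² + x³), the product of all factors after the first has coefficients 0,0,1,1,0,1,1 for degrees 0…6.
[x⁶] = 1·1 + 1·0 + 1·1 = 2.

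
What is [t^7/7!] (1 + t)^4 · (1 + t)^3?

The EGF product rule gives c_7 = Σ_{k_1+k_2=7} C(7; k_1,k_2) · ∏ g_i(k_i), where (1+t)^4 gives the falling factorial (4)_k; (1+t)^3 gives the falling factorial (3)_k.
g_1(k) for k = 0…7: 1, 4, 12, 24, 24, 0, 0, 0.
g_2(k) for k = 0…7: 1, 3, 6, 6, 0, 0, 0, 0.
c_7 = Σ_k C(7,k)·g_1(k)·g_2(7−k) = 35·24·6 = 5040.

5040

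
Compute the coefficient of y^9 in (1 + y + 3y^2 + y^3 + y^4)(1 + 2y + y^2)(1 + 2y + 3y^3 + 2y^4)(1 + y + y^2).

66

(1 + y + 3y^2 + y^3 + y^4) has coefficients 1,1,3,1,1 for degrees 0…4.
(1 + 2y + y^2) has coefficients 1,2,1,0,0,0,0,0,0,0 for degrees 0…9.
Multiplying by (1 + 2y + 3y^3 + 2y^4) gives running coefficients 1,4,5,5,8,7,2,0,0,0 for degrees 0…9.
Finally multiplying by (1 + y + y^2), the product of all factors after the first has coefficients 1,5,10,14,18,20,17,9,2,0 for degrees 0…9.
[y^9] = 1·0 + 1·2 + 3·9 + 1·17 + 1·20 = 66.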